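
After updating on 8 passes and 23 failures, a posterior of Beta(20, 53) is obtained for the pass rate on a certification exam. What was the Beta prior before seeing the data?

Beta(12, 30)

Beta is conjugate to the binomial likelihood: posterior = Beta(a+s, b+f).
So a = 20 − 8 = 12 and b = 53 − 23 = 30.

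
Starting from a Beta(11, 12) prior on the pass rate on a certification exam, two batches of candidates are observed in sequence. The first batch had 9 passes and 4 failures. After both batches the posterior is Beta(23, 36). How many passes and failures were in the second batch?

3 passes and 20 failures

Sequential conjugate updates are equivalent to a single update on the pooled data, so total successes = posterior α − prior α and total failures = posterior β − prior β.
Total across both batches: 23−11=12 passes, 36−12=24 failures.
Subtract the first batch: 12−9=3 passes and 24−4=20 failures.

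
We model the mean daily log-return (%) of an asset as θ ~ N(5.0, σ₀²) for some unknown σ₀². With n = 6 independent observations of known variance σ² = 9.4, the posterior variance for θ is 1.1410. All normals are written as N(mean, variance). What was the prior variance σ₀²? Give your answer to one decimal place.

For the Normal–Normal model with known σ², precisions add: τ_n = τ₀ + n/σ².
So 1/σ₀² = 1/1.1410 − 6/9.4 = 0.876424 − 0.638298 = 0.238126.
Hence σ₀² = 1/0.238126 ≈ 4.2.

σ₀² = 4.2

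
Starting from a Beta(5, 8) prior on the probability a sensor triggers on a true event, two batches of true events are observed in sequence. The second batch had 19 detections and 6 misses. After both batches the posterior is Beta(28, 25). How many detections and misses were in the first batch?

4 detections and 11 misses

Sequential conjugate updates are equivalent to a single update on the pooled data, so total successes = posterior α − prior α and total failures = posterior β − prior β.
Total across both batches: 28−5=23 detections, 25−8=17 misses.
Subtract the second batch: 23−19=4 detections and 17−6=11 misses.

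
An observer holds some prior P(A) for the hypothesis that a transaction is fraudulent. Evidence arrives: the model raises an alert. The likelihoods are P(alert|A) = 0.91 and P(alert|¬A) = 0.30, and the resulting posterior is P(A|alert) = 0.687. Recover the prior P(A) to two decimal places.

In odds form, posterior odds = prior odds × likelihood ratio, so prior odds = posterior odds ÷ LR.
Posterior odds = 0.687/(1−0.687) = 2.1949. LR = 0.91/0.30 = 3.0333.
Prior odds = 2.1949/3.0333 = 0.7236, so P(A) = 0.7236/(1+0.7236) ≈ 0.42.

P(A) = 0.42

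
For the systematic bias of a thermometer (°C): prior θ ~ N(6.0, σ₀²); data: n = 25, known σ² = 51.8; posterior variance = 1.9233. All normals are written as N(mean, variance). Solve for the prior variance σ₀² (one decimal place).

For the Normal–Normal model with known σ², precisions add: τ_n = τ₀ + n/σ².
So 1/σ₀² = 1/1.9233 − 25/51.8 = 0.519940 − 0.482625 = 0.037315.
Hence σ₀² = 1/0.037315 ≈ 26.8.

σ₀² = 26.8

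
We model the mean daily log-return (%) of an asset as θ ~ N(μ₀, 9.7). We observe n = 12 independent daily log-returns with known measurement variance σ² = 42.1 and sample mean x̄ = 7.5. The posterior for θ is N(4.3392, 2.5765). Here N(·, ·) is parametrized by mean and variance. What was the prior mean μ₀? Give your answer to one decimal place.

With known observation variance, the Normal–Normal posterior has precision τ_n = τ₀ + n/σ² and mean μ_n = (τ₀μ₀ + (n/σ²)x̄)/τ_n.
Here τ₀ = 1/9.7 = 0.103093 and τ_data = 12/42.1 = 0.285036, so τ_n = 0.388129.
Rearranging for μ₀: μ₀ = (μ_n·τ_n − τ_data·x̄)/τ₀ = (4.3392·0.388129 − 0.285036·7.5) / 0.103093 = -0.453601/0.103093 ≈ -4.4.

μ₀ = -4.4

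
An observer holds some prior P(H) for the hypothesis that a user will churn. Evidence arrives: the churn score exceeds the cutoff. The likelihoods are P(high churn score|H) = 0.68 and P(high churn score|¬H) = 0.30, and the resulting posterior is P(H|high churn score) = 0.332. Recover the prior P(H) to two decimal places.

P(H) = 0.18

Bayes' rule in odds form gives O(H|E) = O(H)·[P(E|H)/P(E|¬H)], hence O(H) = O(H|E)/LR.
Posterior odds = 0.332/(1−0.332) = 0.4970. LR = 0.68/0.30 = 2.2667.
Prior odds = 0.4970/2.2667 = 0.2193, so P(H) = 0.2193/(1+0.2193) ≈ 0.18.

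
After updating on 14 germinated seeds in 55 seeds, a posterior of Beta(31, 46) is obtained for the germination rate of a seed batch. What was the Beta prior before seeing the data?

Beta(17, 5)

Under Beta–binomial conjugacy the posterior parameters are (a+s, b+f).
So a = 31 − 14 = 17 and b = 46 − 41 = 5.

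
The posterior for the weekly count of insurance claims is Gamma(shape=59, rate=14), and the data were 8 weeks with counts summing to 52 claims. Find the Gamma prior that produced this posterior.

Gamma–Poisson conjugacy: posterior shape = α + Σxᵢ, posterior rate = β + n.
So α = 59 − 52 = 7 and β = 14 − 8 = 6.

Gamma(shape=7, rate=6)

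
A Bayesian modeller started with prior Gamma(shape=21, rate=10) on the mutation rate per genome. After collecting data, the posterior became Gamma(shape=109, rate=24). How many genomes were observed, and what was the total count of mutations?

A Gamma(α, β) prior (rate parametrization) on a Poisson rate with n observations summing to S gives posterior Gamma(α+S, β+n).
Matching: Σxᵢ = 109 − 21 = 88 and n = 24 − 10 = 14.

n = 14 genomes with total 88 mutations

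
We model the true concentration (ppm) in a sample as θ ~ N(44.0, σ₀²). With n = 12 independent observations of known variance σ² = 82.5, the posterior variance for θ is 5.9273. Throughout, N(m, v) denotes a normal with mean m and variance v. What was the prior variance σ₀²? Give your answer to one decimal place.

σ₀² = 43.0

Posterior precision equals prior precision plus data precision: 1/σ_n² = 1/σ₀² + n/σ².
So 1/σ₀² = 1/5.9273 − 12/82.5 = 0.168711 − 0.145455 = 0.023256.
Hence σ₀² = 1/0.023256 ≈ 43.0.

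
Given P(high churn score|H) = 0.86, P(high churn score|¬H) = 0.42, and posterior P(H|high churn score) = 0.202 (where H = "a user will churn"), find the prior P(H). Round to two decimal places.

In odds form, posterior odds = prior odds × likelihood ratio, so prior odds = posterior odds ÷ LR.
Posterior odds = 0.202/(1−0.202) = 0.2531. LR = 0.86/0.42 = 2.0476.
Prior odds = 0.2531/2.0476 = 0.1236, so P(H) = 0.1236/(1+0.1236) ≈ 0.11.

P(H) = 0.11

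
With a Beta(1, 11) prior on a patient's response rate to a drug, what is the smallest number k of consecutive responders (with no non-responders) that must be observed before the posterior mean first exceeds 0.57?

k = 14

After k responders and 0 non-responders the posterior is Beta(1+k, 11), with mean (1+k)/(1+11+k).
Set (1+k)/(12+k) > 0.57 and solve: k > (0.57·12 − 1)/(1 − 0.57) = 13.581.
The smallest integer exceeding 13.581 is 14, and checking k=14: (15)/(26) = 0.5769 > 0.57.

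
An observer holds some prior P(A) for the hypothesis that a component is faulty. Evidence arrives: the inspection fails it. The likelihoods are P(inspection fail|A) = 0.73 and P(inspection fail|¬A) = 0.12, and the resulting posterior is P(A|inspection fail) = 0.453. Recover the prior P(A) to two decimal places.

P(A) = 0.12

In odds form, posterior odds = prior odds × likelihood ratio, so prior odds = posterior odds ÷ LR.
Posterior odds = 0.453/(1−0.453) = 0.8282. LR = 0.73/0.12 = 6.0833.
Prior odds = 0.8282/6.0833 = 0.1361, so P(A) = 0.1361/(1+0.1361) ≈ 0.12.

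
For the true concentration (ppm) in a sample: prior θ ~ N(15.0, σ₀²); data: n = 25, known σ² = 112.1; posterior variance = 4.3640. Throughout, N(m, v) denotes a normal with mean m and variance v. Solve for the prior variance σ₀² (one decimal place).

Posterior precision equals prior precision plus data precision: 1/σ_n² = 1/σ₀² + n/σ².
So 1/σ₀² = 1/4.3640 − 25/112.1 = 0.229148 − 0.223015 = 0.006133.
Hence σ₀² = 1/0.006133 ≈ 163.1.

σ₀² = 163.1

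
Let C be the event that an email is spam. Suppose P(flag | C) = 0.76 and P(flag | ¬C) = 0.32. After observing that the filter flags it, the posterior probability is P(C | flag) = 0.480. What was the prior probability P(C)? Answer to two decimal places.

P(C) = 0.28

Bayes' rule in odds form gives O(C|E) = O(C)·[P(E|C)/P(E|¬C)], hence O(C) = O(C|E)/LR.
Posterior odds = 0.480/(1−0.480) = 0.9231. LR = 0.76/0.32 = 2.3750.
Prior odds = 0.9231/2.3750 = 0.3887, so P(C) = 0.3887/(1+0.3887) ≈ 0.28.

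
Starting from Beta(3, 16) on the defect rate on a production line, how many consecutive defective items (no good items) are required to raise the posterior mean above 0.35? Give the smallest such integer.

After k defective items and 0 good items the posterior is Beta(3+k, 16), with mean (3+k)/(3+16+k).
Set (3+k)/(19+k) > 0.35 and solve: k > (0.35·19 − 3)/(1 − 0.35) = 5.615.
The smallest integer exceeding 5.615 is 6, and checking k=6: (9)/(25) = 0.3600 > 0.35.

k = 6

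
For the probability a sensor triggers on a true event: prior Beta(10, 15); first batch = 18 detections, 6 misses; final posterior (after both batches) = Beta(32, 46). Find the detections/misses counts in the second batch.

Sequential conjugate updates are equivalent to a single update on the pooled data, so total successes = posterior α − prior α and total failures = posterior β − prior β.
Total across both batches: 32−10=22 detections, 46−15=31 misses.
Subtract the first batch: 22−18=4 detections and 31−6=25 misses.

4 detections and 25 misses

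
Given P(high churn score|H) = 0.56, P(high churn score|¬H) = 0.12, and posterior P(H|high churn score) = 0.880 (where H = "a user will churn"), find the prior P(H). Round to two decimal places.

In odds form, posterior odds = prior odds × likelihood ratio, so prior odds = posterior odds ÷ LR.
Posterior odds = 0.880/(1−0.880) = 7.3333. LR = 0.56/0.12 = 4.6667.
Prior odds = 7.3333/4.6667 = 1.5714, so P(H) = 1.5714/(1+1.5714) ≈ 0.61.

P(H) = 0.61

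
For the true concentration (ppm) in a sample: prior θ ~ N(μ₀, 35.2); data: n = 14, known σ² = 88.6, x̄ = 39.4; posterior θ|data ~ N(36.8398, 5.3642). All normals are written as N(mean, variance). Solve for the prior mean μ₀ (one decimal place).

With known observation variance, the Normal–Normal posterior has precision τ_n = τ₀ + n/σ² and mean μ_n = (τ₀μ₀ + (n/σ²)x̄)/τ_n.
Here τ₀ = 1/35.2 = 0.028409 and τ_data = 14/88.6 = 0.158014, so τ_n = 0.186423.
Rearranging for μ₀: μ₀ = (μ_n·τ_n − τ_data·x̄)/τ₀ = (36.8398·0.186423 − 0.158014·39.4) / 0.028409 = 0.642034/0.028409 ≈ 22.6.

μ₀ = 22.6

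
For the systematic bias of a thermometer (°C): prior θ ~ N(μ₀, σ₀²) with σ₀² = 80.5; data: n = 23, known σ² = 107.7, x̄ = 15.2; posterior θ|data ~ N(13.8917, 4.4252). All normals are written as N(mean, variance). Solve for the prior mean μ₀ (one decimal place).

μ₀ = -8.6

With known observation variance, the Normal–Normal posterior has precision τ_n = τ₀ + n/σ² and mean μ_n = (τ₀μ₀ + (n/σ²)x̄)/τ_n.
Here τ₀ = 1/80.5 = 0.012422 and τ_data = 23/107.7 = 0.213556, so τ_n = 0.225978.
Rearranging for μ₀: μ₀ = (μ_n·τ_n − τ_data·x̄)/τ₀ = (13.8917·0.225978 − 0.213556·15.2) / 0.012422 = -0.106833/0.012422 ≈ -8.6.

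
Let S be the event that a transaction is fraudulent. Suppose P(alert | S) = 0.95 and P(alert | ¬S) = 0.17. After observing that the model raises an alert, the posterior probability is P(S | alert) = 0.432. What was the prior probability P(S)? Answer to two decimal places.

P(S) = 0.12

In odds form, posterior odds = prior odds × likelihood ratio, so prior odds = posterior odds ÷ LR.
Posterior odds = 0.432/(1−0.432) = 0.7606. LR = 0.95/0.17 = 5.5882.
Prior odds = 0.7606/5.5882 = 0.1361, so P(S) = 0.1361/(1+0.1361) ≈ 0.12.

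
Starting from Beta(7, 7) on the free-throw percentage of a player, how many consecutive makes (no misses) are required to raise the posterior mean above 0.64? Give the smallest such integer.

k = 6

After k makes and 0 misses the posterior is Beta(7+k, 7), with mean (7+k)/(7+7+k).
Set (7+k)/(14+k) > 0.64 and solve: k > (0.64·14 − 7)/(1 − 0.64) = 5.444.
The smallest integer exceeding 5.444 is 6.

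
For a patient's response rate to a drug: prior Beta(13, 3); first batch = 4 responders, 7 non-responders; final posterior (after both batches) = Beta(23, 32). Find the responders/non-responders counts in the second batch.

Because Beta–binomial updating is additive in the counts, the combined data contributed (α_post−α_prior, β_post−β_prior) successes and failures.
Total across both batches: 23−13=10 responders, 32−3=29 non-responders.
Subtract the first batch: 10−4=6 responders and 29−7=22 non-responders.

6 responders and 22 non-responders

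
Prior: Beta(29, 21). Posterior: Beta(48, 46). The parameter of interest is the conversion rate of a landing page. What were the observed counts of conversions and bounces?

Under Beta–binomial conjugacy the posterior parameters are (a+s, b+f).
Match parameters: s=48−29=19, f=46−21=25.

19 conversions and 25 bounces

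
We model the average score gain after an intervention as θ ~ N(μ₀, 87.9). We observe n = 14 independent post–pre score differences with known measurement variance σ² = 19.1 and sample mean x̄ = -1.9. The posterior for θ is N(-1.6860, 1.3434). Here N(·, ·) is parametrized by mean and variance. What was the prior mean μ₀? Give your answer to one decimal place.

The posterior mean is a precision-weighted average: μ_n = (τ₀μ₀ + τ_data·x̄)/(τ₀+τ_data), with τ₀=1/σ₀² and τ_data=n/σ².
Here τ₀ = 1/87.9 = 0.011377 and τ_data = 14/19.1 = 0.732984, so τ_n = 0.744361.
Rearranging for μ₀: μ₀ = (μ_n·τ_n − τ_data·x̄)/τ₀ = (-1.6860·0.744361 − 0.732984·-1.9) / 0.011377 = 0.137677/0.011377 ≈ 12.1.

μ₀ = 12.1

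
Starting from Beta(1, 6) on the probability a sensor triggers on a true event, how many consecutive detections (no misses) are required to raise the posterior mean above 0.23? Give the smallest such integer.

After k detections and 0 misses the posterior is Beta(1+k, 6), with mean (1+k)/(1+6+k).
Set (1+k)/(7+k) > 0.23 and solve: k > (0.23·7 − 1)/(1 − 0.23) = 0.792.
The smallest integer exceeding 0.792 is 1, and checking k=1: (2)/(8) = 0.2500 > 0.23.

k = 1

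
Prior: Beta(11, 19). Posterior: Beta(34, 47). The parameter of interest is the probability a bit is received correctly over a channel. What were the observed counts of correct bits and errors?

23 correct bits and 28 errors

Beta is conjugate to the binomial likelihood: posterior = Beta(α+s, β+f).
Match parameters: s=34−11=23, f=47−19=28.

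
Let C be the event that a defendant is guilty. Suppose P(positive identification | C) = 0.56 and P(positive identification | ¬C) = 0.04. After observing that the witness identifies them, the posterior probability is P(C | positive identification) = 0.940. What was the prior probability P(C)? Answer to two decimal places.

In odds form, posterior odds = prior odds × likelihood ratio, so prior odds = posterior odds ÷ LR.
Posterior odds = 0.940/(1−0.940) = 15.6667. LR = 0.56/0.04 = 14.0000.
Prior odds = 15.6667/14.0000 = 1.1191, so P(C) = 1.1191/(1+1.1191) ≈ 0.53.

P(C) = 0.53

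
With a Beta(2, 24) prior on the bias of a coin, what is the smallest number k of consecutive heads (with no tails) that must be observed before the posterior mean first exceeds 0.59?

k = 33

After k heads and 0 tails the posterior is Beta(2+k, 24), with mean (2+k)/(2+24+k).
Set (2+k)/(26+k) > 0.59 and solve: k > (0.59·26 − 2)/(1 − 0.59) = 32.537.
The smallest integer exceeding 32.537 is 33, and checking k=33: (35)/(59) = 0.5932 > 0.59.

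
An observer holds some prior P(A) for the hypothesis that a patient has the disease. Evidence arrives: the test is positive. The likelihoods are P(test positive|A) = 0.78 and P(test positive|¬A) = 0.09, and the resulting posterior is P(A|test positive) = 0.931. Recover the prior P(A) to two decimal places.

P(A) = 0.61

Bayes' rule in odds form gives O(A|E) = O(A)·[P(E|A)/P(E|¬A)], hence O(A) = O(A|E)/LR.
Posterior odds = 0.931/(1−0.931) = 13.4928. LR = 0.78/0.09 = 8.6667.
Prior odds = 13.4928/8.6667 = 1.5569, so P(A) = 1.5569/(1+1.5569) ≈ 0.61.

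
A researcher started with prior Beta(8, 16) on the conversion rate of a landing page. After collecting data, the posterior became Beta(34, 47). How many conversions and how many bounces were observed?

26 conversions and 31 bounces

Under Beta–binomial conjugacy the posterior parameters are (a+s, b+f).
Match parameters: s=34−8=26, f=47−16=31.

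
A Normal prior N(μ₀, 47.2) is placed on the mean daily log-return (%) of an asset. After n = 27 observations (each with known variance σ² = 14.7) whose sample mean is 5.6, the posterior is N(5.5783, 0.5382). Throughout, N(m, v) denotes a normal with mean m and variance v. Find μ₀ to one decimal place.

μ₀ = 3.7

With known observation variance, the Normal–Normal posterior has precision τ_n = τ₀ + n/σ² and mean μ_n = (τ₀μ₀ + (n/σ²)x̄)/τ_n.
Here τ₀ = 1/47.2 = 0.021186 and τ_data = 27/14.7 = 1.836735, so τ_n = 1.857921.
Rearranging for μ₀: μ₀ = (μ_n·τ_n − τ_data·x̄)/τ₀ = (5.5783·1.857921 − 1.836735·5.6) / 0.021186 = 0.078325/0.021186 ≈ 3.7.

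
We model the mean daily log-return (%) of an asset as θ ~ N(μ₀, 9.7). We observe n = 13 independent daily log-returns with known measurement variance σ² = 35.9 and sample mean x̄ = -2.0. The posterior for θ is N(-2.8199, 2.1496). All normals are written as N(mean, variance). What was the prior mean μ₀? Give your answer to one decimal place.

With known observation variance, the Normal–Normal posterior has precision τ_n = τ₀ + n/σ² and mean μ_n = (τ₀μ₀ + (n/σ²)x̄)/τ_n.
Here τ₀ = 1/9.7 = 0.103093 and τ_data = 13/35.9 = 0.362117, so τ_n = 0.465210.
Rearranging for μ₀: μ₀ = (μ_n·τ_n − τ_data·x̄)/τ₀ = (-2.8199·0.465210 − 0.362117·-2.0) / 0.103093 = -0.587612/0.103093 ≈ -5.7.

μ₀ = -5.7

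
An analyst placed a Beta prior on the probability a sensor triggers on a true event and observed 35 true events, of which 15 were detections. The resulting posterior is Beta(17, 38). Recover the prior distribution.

Beta is conjugate to the binomial likelihood: posterior = Beta(α+s, β+f).
So α = 17 − 15 = 2 and β = 38 − 20 = 18.

Beta(2, 18)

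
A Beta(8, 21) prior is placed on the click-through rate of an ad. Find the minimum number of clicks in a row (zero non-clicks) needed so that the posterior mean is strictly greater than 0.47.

After k clicks and 0 non-clicks the posterior is Beta(8+k, 21), with mean (8+k)/(8+21+k).
Set (8+k)/(29+k) > 0.47 and solve: k > (0.47·29 − 8)/(1 − 0.47) = 10.623.
The smallest integer exceeding 10.623 is 11, and checking k=11: (19)/(40) = 0.4750 > 0.47.

k = 11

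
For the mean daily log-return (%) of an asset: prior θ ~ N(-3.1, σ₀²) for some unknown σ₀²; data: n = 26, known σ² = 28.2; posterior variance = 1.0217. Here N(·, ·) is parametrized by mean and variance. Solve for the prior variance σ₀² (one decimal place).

σ₀² = 17.6

Posterior precision equals prior precision plus data precision: 1/σ_n² = 1/σ₀² + n/σ².
So 1/σ₀² = 1/1.0217 − 26/28.2 = 0.978761 − 0.921986 = 0.056775.
Hence σ₀² = 1/0.056775 ≈ 17.6.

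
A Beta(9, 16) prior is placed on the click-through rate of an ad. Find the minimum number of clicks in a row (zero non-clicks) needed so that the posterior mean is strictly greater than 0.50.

After k clicks and 0 non-clicks the posterior is Beta(9+k, 16), with mean (9+k)/(9+16+k).
Set (9+k)/(25+k) > 0.50 and solve: k > (0.50·25 − 9)/(1 − 0.50) = 7.000.
The smallest integer exceeding 7.000 is 8, and checking k=8: (17)/(33) = 0.5152 > 0.50.

k = 8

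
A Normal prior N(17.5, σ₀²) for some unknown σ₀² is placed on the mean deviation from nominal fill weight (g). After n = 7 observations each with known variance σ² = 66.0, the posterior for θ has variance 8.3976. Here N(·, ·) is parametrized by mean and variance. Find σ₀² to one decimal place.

Posterior precision equals prior precision plus data precision: 1/σ_n² = 1/σ₀² + n/σ².
So 1/σ₀² = 1/8.3976 − 7/66.0 = 0.119082 − 0.106061 = 0.013021.
Hence σ₀² = 1/0.013021 ≈ 76.8.

σ₀² = 76.8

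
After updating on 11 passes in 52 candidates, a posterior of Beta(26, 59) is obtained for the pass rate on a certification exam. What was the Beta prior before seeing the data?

Beta(15, 18)

Beta is conjugate to the binomial likelihood: posterior = Beta(α+s, β+f).
So α = 26 − 11 = 15 and β = 59 − 41 = 18.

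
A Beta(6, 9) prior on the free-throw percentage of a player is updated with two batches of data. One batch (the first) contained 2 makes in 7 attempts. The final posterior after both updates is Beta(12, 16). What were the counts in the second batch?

4 makes and 2 misses

Because Beta–binomial updating is additive in the counts, the combined data contributed (α_post−α_prior, β_post−β_prior) successes and failures.
Total across both batches: 12−6=6 makes, 16−9=7 misses.
Subtract the first batch: 6−2=4 makes and 7−5=2 misses.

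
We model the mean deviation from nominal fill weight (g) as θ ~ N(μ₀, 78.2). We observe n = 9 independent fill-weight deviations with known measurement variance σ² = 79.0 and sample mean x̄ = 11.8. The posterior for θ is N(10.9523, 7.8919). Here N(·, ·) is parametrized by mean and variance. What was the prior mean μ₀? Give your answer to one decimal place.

μ₀ = 3.4

With known observation variance, the Normal–Normal posterior has precision τ_n = τ₀ + n/σ² and mean μ_n = (τ₀μ₀ + (n/σ²)x̄)/τ_n.
Here τ₀ = 1/78.2 = 0.012788 and τ_data = 9/79.0 = 0.113924, so τ_n = 0.126712.
Rearranging for μ₀: μ₀ = (μ_n·τ_n − τ_data·x̄)/τ₀ = (10.9523·0.126712 − 0.113924·11.8) / 0.012788 = 0.043485/0.012788 ≈ 3.4.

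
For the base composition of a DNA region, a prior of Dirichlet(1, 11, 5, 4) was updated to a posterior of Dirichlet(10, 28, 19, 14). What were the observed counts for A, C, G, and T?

counts (9, 17, 14, 10)

For a Dirichlet(α) prior with multinomial counts c, the posterior is Dirichlet(α + c) componentwise.
Counts are posterior − prior componentwise: 10−1=9, 28−11=17, 19−5=14, 14−4=10.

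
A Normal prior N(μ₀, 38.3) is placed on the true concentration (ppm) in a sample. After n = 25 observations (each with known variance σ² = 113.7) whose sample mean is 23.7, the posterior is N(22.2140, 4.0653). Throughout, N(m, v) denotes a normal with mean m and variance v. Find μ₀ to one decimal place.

μ₀ = 9.7

The posterior mean is a precision-weighted average: μ_n = (τ₀μ₀ + τ_data·x̄)/(τ₀+τ_data), with τ₀=1/σ₀² and τ_data=n/σ².
Here τ₀ = 1/38.3 = 0.026110 and τ_data = 25/113.7 = 0.219877, so τ_n = 0.245987.
Rearranging for μ₀: μ₀ = (μ_n·τ_n − τ_data·x̄)/τ₀ = (22.2140·0.245987 − 0.219877·23.7) / 0.026110 = 0.253270/0.026110 ≈ 9.7.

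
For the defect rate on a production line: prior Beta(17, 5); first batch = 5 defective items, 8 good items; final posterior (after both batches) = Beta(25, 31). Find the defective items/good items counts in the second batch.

3 defective items and 18 good items

Because Beta–binomial updating is additive in the counts, the combined data contributed (α_post−α_prior, β_post−β_prior) successes and failures.
Total across both batches: 25−17=8 defective items, 31−5=26 good items.
Subtract the first batch: 8−5=3 defective items and 26−8=18 good items.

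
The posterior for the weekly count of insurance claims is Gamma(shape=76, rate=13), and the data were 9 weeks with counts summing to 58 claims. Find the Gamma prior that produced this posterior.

Gamma(shape=18, rate=4)

Gamma–Poisson conjugacy: posterior shape = α + Σxᵢ, posterior rate = β + n.
So α = 76 − 58 = 18 and β = 13 − 9 = 4.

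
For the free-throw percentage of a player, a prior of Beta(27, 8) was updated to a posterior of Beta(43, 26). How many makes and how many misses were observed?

16 makes and 18 misses

A Beta(α, β) prior with s successes and f failures in binomial data gives a Beta(α+s, β+f) posterior.
Match parameters: s=43−27=16, f=26−8=18.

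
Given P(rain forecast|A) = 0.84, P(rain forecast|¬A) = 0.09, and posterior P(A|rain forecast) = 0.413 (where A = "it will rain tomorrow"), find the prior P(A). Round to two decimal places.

P(A) = 0.07

In odds form, posterior odds = prior odds × likelihood ratio, so prior odds = posterior odds ÷ LR.
Posterior odds = 0.413/(1−0.413) = 0.7036. LR = 0.84/0.09 = 9.3333.
Prior odds = 0.7036/9.3333 = 0.0754, so P(A) = 0.0754/(1+0.0754) ≈ 0.07.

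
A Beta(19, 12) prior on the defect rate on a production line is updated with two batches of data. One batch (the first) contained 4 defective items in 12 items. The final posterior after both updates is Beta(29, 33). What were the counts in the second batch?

6 defective items and 13 good items

Because Beta–binomial updating is additive in the counts, the combined data contributed (α_post−α_prior, β_post−β_prior) successes and failures.
Total across both batches: 29−19=10 defective items, 33−12=21 good items.
Subtract the first batch: 10−4=6 defective items and 21−8=13 good items.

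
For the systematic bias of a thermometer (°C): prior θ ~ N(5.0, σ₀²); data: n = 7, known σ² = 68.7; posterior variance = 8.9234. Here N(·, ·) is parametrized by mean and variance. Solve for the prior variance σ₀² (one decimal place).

σ₀² = 98.3

For the Normal–Normal model with known σ², precisions add: τ_n = τ₀ + n/σ².
So 1/σ₀² = 1/8.9234 − 7/68.7 = 0.112065 − 0.101892 = 0.010173.
Hence σ₀² = 1/0.010173 ≈ 98.3.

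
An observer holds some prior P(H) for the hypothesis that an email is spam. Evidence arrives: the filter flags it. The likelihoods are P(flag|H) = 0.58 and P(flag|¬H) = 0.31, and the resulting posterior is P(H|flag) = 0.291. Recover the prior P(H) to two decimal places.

P(H) = 0.18

Bayes' rule in odds form gives O(H|E) = O(H)·[P(E|H)/P(E|¬H)], hence O(H) = O(H|E)/LR.
Posterior odds = 0.291/(1−0.291) = 0.4104. LR = 0.58/0.31 = 1.8710.
Prior odds = 0.4104/1.8710 = 0.2193, so P(H) = 0.2193/(1+0.2193) ≈ 0.18.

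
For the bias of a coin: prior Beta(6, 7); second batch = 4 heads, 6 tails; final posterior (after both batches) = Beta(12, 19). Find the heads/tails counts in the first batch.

2 heads and 6 tails

Sequential conjugate updates are equivalent to a single update on the pooled data, so total successes = posterior α − prior α and total failures = posterior β − prior β.
Total across both batches: 12−6=6 heads, 19−7=12 tails.
Subtract the second batch: 6−4=2 heads and 12−6=6 tails.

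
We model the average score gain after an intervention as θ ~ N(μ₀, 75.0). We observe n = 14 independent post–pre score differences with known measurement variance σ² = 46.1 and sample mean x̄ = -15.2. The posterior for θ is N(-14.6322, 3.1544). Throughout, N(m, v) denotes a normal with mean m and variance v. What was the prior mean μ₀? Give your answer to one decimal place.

μ₀ = -1.7

With known observation variance, the Normal–Normal posterior has precision τ_n = τ₀ + n/σ² and mean μ_n = (τ₀μ₀ + (n/σ²)x̄)/τ_n.
Here τ₀ = 1/75.0 = 0.013333 and τ_data = 14/46.1 = 0.303688, so τ_n = 0.317021.
Rearranging for μ₀: μ₀ = (μ_n·τ_n − τ_data·x̄)/τ₀ = (-14.6322·0.317021 − 0.303688·-15.2) / 0.013333 = -0.022657/0.013333 ≈ -1.7.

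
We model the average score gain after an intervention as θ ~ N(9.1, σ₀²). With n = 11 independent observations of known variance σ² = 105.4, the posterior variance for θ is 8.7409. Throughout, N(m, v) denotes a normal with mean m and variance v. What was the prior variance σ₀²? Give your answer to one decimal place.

σ₀² = 99.6

For the Normal–Normal model with known σ², precisions add: τ_n = τ₀ + n/σ².
So 1/σ₀² = 1/8.7409 − 11/105.4 = 0.114405 − 0.104364 = 0.010041.
Hence σ₀² = 1/0.010041 ≈ 99.6.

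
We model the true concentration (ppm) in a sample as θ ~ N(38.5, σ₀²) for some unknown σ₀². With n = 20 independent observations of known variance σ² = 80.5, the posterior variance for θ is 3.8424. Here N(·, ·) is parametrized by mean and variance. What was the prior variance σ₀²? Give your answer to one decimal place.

σ₀² = 84.7

Posterior precision equals prior precision plus data precision: 1/σ_n² = 1/σ₀² + n/σ².
So 1/σ₀² = 1/3.8424 − 20/80.5 = 0.260254 − 0.248447 = 0.011807.
Hence σ₀² = 1/0.011807 ≈ 84.7.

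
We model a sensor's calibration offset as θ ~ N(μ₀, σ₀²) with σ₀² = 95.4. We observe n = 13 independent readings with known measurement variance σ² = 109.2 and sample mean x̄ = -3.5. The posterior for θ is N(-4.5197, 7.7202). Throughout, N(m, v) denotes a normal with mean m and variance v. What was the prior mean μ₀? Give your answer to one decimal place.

μ₀ = -16.1

The posterior mean is a precision-weighted average: μ_n = (τ₀μ₀ + τ_data·x̄)/(τ₀+τ_data), with τ₀=1/σ₀² and τ_data=n/σ².
Here τ₀ = 1/95.4 = 0.010482 and τ_data = 13/109.2 = 0.119048, so τ_n = 0.129530.
Rearranging for μ₀: μ₀ = (μ_n·τ_n − τ_data·x̄)/τ₀ = (-4.5197·0.129530 − 0.119048·-3.5) / 0.010482 = -0.168769/0.010482 ≈ -16.1.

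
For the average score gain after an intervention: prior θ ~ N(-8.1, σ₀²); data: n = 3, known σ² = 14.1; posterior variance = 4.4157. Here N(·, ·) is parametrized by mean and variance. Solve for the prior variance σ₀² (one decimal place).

For the Normal–Normal model with known σ², precisions add: τ_n = τ₀ + n/σ².
So 1/σ₀² = 1/4.4157 − 3/14.1 = 0.226465 − 0.212766 = 0.013699.
Hence σ₀² = 1/0.013699 ≈ 73.0.

σ₀² = 73.0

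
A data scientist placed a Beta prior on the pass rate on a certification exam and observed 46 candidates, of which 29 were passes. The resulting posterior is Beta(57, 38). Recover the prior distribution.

Beta is conjugate to the binomial likelihood: posterior = Beta(a+s, b+f).
Subtract the data counts: 57−29=28, 38−17=21.

Beta(28, 21)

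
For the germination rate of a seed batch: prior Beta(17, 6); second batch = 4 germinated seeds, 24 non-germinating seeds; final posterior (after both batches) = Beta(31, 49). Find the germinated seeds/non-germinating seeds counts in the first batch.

Because Beta–binomial updating is additive in the counts, the combined data contributed (α_post−α_prior, β_post−β_prior) successes and failures.
Total across both batches: 31−17=14 germinated seeds, 49−6=43 non-germinating seeds.
Subtract the second batch: 14−4=10 germinated seeds and 43−24=19 non-germinating seeds.

10 germinated seeds and 19 non-germinating seeds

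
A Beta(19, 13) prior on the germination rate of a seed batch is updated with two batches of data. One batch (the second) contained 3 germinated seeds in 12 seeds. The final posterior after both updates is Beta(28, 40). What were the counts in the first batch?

Sequential conjugate updates are equivalent to a single update on the pooled data, so total successes = posterior α − prior α and total failures = posterior β − prior β.
Total across both batches: 28−19=9 germinated seeds, 40−13=27 non-germinating seeds.
Subtract the second batch: 9−3=6 germinated seeds and 27−9=18 non-germinating seeds.

6 germinated seeds and 18 non-germinating seeds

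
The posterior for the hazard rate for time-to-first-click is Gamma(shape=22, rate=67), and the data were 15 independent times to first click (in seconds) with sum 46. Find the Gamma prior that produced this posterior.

Gamma(shape=7, rate=21)

Gamma–exponential conjugacy: posterior shape = α + n, posterior rate = β + Σtᵢ.
So α = 22 − 15 = 7 and β = 67 − 46 = 21.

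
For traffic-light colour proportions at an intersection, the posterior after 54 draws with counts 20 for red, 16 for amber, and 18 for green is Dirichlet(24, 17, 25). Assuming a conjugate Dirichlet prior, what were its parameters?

For a Dirichlet(α) prior with multinomial counts c, the posterior is Dirichlet(α + c) componentwise.
Subtract each count from the matching posterior parameter: 24−20=4, 17−16=1, 25−18=7.

Dirichlet(4, 1, 7)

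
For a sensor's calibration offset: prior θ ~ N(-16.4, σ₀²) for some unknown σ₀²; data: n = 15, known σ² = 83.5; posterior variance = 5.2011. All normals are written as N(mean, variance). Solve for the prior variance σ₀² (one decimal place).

For the Normal–Normal model with known σ², precisions add: τ_n = τ₀ + n/σ².
So 1/σ₀² = 1/5.2011 − 15/83.5 = 0.192267 − 0.179641 = 0.012626.
Hence σ₀² = 1/0.012626 ≈ 79.2.

σ₀² = 79.2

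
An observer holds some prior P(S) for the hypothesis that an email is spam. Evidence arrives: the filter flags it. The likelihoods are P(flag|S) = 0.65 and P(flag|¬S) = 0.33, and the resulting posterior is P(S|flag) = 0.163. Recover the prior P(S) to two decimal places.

P(S) = 0.09

Bayes' rule in odds form gives O(S|E) = O(S)·[P(E|S)/P(E|¬S)], hence O(S) = O(S|E)/LR.
Posterior odds = 0.163/(1−0.163) = 0.1947. LR = 0.65/0.33 = 1.9697.
Prior odds = 0.1947/1.9697 = 0.0988, so P(S) = 0.0988/(1+0.0988) ≈ 0.09.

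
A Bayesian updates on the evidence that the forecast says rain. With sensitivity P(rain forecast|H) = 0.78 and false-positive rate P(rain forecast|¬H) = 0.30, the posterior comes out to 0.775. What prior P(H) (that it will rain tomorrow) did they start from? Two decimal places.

Bayes' rule in odds form gives O(H|E) = O(H)·[P(E|H)/P(E|¬H)], hence O(H) = O(H|E)/LR.
Posterior odds = 0.775/(1−0.775) = 3.4444. LR = 0.78/0.30 = 2.6000.
Prior odds = 3.4444/2.6000 = 1.3248, so P(H) = 1.3248/(1+1.3248) ≈ 0.57.

P(H) = 0.57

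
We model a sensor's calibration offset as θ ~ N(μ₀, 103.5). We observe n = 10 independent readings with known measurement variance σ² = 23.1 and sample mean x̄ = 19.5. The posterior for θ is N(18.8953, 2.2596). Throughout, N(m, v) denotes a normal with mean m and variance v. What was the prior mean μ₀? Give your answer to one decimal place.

μ₀ = -8.2

With known observation variance, the Normal–Normal posterior has precision τ_n = τ₀ + n/σ² and mean μ_n = (τ₀μ₀ + (n/σ²)x̄)/τ_n.
Here τ₀ = 1/103.5 = 0.009662 and τ_data = 10/23.1 = 0.432900, so τ_n = 0.442562.
Rearranging for μ₀: μ₀ = (μ_n·τ_n − τ_data·x̄)/τ₀ = (18.8953·0.442562 − 0.432900·19.5) / 0.009662 = -0.079208/0.009662 ≈ -8.2.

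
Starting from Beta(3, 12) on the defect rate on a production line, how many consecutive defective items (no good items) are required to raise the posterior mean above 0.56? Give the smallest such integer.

After k defective items and 0 good items the posterior is Beta(3+k, 12), with mean (3+k)/(3+12+k).
Set (3+k)/(15+k) > 0.56 and solve: k > (0.56·15 − 3)/(1 − 0.56) = 12.273.
The smallest integer exceeding 12.273 is 13, and checking k=13: (16)/(28) = 0.5714 > 0.56.

k = 13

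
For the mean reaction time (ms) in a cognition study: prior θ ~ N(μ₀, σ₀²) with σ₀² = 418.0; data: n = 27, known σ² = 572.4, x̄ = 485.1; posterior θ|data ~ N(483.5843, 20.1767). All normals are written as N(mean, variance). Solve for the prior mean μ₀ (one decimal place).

The posterior mean is a precision-weighted average: μ_n = (τ₀μ₀ + τ_data·x̄)/(τ₀+τ_data), with τ₀=1/σ₀² and τ_data=n/σ².
Here τ₀ = 1/418.0 = 0.002392 and τ_data = 27/572.4 = 0.047170, so τ_n = 0.049562.
Rearranging for μ₀: μ₀ = (μ_n·τ_n − τ_data·x̄)/τ₀ = (483.5843·0.049562 − 0.047170·485.1) / 0.002392 = 1.085238/0.002392 ≈ 453.7.

μ₀ = 453.7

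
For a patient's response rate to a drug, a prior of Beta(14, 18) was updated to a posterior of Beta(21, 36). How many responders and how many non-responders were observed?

Beta is conjugate to the binomial likelihood: posterior = Beta(α+s, β+f).
So s = 21 − 14 = 7 and f = 36 − 18 = 18.

7 responders and 18 non-responders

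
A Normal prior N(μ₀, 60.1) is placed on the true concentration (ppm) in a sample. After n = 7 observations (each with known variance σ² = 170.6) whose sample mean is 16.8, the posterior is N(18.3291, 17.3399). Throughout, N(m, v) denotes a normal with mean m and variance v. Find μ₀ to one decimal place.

The posterior mean is a precision-weighted average: μ_n = (τ₀μ₀ + τ_data·x̄)/(τ₀+τ_data), with τ₀=1/σ₀² and τ_data=n/σ².
Here τ₀ = 1/60.1 = 0.016639 and τ_data = 7/170.6 = 0.041032, so τ_n = 0.057671.
Rearranging for μ₀: μ₀ = (μ_n·τ_n − τ_data·x̄)/τ₀ = (18.3291·0.057671 − 0.041032·16.8) / 0.016639 = 0.367720/0.016639 ≈ 22.1.

μ₀ = 22.1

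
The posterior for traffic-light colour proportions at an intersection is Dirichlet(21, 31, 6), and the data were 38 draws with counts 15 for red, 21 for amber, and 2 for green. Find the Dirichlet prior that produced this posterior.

Dirichlet(6, 10, 4)

For a Dirichlet(α) prior with multinomial counts c, the posterior is Dirichlet(α + c) componentwise.
Subtract each count from the matching posterior parameter: 21−15=6, 31−21=10, 6−2=4.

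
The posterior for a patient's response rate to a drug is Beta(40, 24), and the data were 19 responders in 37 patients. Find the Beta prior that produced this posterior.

Beta(21, 6)

A Beta(a, b) prior with s successes and f failures in binomial data gives a Beta(a+s, b+f) posterior.
Subtract the data counts: 40−19=21, 24−18=6.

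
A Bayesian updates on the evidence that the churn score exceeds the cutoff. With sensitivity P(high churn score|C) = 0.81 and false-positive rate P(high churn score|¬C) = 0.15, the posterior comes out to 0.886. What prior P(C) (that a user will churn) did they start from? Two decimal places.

P(C) = 0.59

Bayes' rule in odds form gives O(C|E) = O(C)·[P(E|C)/P(E|¬C)], hence O(C) = O(C|E)/LR.
Posterior odds = 0.886/(1−0.886) = 7.7719. LR = 0.81/0.15 = 5.4000.
Prior odds = 7.7719/5.4000 = 1.4392, so P(C) = 1.4392/(1+1.4392) ≈ 0.59.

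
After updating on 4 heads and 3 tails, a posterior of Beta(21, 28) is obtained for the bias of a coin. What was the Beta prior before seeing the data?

Beta is conjugate to the binomial likelihood: posterior = Beta(a+s, b+f).
So a = 21 − 4 = 17 and b = 28 − 3 = 25.

Beta(17, 25)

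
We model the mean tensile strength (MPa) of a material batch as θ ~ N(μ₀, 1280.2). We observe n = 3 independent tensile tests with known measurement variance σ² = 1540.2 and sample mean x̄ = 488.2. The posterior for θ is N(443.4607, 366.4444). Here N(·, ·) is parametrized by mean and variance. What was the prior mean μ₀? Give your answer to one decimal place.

The posterior mean is a precision-weighted average: μ_n = (τ₀μ₀ + τ_data·x̄)/(τ₀+τ_data), with τ₀=1/σ₀² and τ_data=n/σ².
Here τ₀ = 1/1280.2 = 0.000781 and τ_data = 3/1540.2 = 0.001948, so τ_n = 0.002729.
Rearranging for μ₀: μ₀ = (μ_n·τ_n − τ_data·x̄)/τ₀ = (443.4607·0.002729 − 0.001948·488.2) / 0.000781 = 0.259191/0.000781 ≈ 331.9.

μ₀ = 331.9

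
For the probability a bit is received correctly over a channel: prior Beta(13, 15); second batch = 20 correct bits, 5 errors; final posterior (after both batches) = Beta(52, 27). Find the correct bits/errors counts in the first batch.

19 correct bits and 7 errors

Because Beta–binomial updating is additive in the counts, the combined data contributed (α_post−α_prior, β_post−β_prior) successes and failures.
Total across both batches: 52−13=39 correct bits, 27−15=12 errors.
Subtract the second batch: 39−20=19 correct bits and 12−5=7 errors.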